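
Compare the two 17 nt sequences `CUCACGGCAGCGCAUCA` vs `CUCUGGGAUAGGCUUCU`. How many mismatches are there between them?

8

The sequences differ at bases 4, 5, 8, 9, 10, 11, 14, 17 (1-based) — 8 in total.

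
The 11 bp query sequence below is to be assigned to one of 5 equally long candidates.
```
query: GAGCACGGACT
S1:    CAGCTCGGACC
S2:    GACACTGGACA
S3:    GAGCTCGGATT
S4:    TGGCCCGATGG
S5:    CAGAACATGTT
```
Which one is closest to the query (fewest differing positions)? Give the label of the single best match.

S3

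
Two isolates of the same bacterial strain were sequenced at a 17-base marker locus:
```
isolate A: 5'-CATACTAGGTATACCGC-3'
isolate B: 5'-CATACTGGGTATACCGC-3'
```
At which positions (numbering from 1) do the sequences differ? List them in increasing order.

Differences at position 7 (A→G).

7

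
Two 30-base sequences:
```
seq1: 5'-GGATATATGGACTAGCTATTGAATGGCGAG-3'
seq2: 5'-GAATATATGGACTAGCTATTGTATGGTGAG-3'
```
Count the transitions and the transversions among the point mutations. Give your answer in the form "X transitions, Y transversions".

2 transitions, 1 transversion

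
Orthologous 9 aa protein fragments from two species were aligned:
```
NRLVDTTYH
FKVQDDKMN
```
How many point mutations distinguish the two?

Comparing position by position, 8 positions differ: 1 (N/F), 2 (R/K), 3 (L/V), 4 (V/Q), 6 (T/D), 7 (T/K), 8 (Y/M), 9 (H/N).

8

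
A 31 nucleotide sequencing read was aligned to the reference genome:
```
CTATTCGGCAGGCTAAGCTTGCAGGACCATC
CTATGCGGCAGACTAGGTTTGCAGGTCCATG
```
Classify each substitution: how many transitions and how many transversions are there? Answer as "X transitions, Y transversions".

Transitions (purine↔purine or pyrimidine↔pyrimidine): 12 G→A, 16 A→G, 18 C→T.
Transversions (purine↔pyrimidine): 5 T→G, 26 A→T, 31 C→G.

3 transitions, 3 transversions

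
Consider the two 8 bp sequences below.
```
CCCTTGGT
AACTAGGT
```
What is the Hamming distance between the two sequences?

3

Comparing position by position, 3 positions differ: 1 (C/A), 2 (C/A), 5 (T/A).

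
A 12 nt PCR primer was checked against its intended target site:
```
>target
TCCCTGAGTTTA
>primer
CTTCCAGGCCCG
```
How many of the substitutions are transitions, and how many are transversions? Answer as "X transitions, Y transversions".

Mismatches (1-based):
site 1: T→C (pyrimidine→pyrimidine, transition)
site 2: C→T (pyrimidine→pyrimidine, transition)
site 3: C→T (pyrimidine→pyrimidine, transition)
site 5: T→C (pyrimidine→pyrimidine, transition)
site 6: G→A (purine→purine, transition)
site 7: A→G (purine→purine, transition)
site 9: T→C (pyrimidine→pyrimidine, transition)
site 10: T→C (pyrimidine→pyrimidine, transition)
site 11: T→C (pyrimidine→pyrimidine, transition)
site 12: A→G (purine→purine, transition)

10 transitions, 0 transversions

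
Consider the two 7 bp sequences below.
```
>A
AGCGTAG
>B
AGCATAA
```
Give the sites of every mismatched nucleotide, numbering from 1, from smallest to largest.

Differences at site 4 (G→A), site 7 (G→A).

4, 7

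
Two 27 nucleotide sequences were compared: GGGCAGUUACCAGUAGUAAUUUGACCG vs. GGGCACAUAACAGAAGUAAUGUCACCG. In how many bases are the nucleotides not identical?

Comparing position by position, 6 bases differ: 6 (G/C), 7 (U/A), 10 (C/A), 14 (U/A), 21 (U/G), 23 (G/C).

6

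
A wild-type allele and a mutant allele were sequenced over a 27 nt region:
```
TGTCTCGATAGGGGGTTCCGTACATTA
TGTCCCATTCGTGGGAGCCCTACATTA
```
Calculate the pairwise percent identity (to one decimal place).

70.4%

Mismatches at positions 5, 7, 8, 10, 12, 16, 17, 20 (1-based): 8 of 27.
Identical positions: 19/27 = 70.37% → 70.4%.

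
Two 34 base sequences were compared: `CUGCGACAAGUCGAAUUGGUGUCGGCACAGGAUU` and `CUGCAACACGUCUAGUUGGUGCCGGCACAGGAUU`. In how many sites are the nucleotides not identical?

5

Mismatches (1-based): site 5: G→A; site 9: A→C; site 13: G→U; site 15: A→G; site 22: U→C.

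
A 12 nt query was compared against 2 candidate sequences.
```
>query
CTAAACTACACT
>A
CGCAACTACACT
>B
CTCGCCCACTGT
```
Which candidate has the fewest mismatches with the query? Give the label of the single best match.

A differs at 2 positions; B differs at 6 positions. The closest is A.

A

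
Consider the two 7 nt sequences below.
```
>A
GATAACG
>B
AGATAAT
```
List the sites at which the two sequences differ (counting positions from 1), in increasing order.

1, 2, 3, 4, 6, 7

Scanning 1-based: 1: G/A; 2: A/G; 3: T/A; 4: A/T; 6: C/A; 7: G/T.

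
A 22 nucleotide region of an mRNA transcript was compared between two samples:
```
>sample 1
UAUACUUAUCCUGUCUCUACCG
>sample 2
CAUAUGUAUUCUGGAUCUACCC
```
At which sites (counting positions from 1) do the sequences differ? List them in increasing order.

1, 5, 6, 10, 14, 15, 22

Scanning 1-based: 1: U/C; 5: C/U; 6: U/G; 10: C/U; 14: U/G; 15: C/A; 22: G/C.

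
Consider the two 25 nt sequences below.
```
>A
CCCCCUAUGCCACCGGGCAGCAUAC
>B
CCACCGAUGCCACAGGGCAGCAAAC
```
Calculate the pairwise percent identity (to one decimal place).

84.0%

4 positions differ (3, 6, 14, 23), so 21 of 25 match: 21/25 = 84%.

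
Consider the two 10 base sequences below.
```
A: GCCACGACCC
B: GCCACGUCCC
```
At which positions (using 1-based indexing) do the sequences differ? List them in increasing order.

7

Scanning 1-based: 7: A/U.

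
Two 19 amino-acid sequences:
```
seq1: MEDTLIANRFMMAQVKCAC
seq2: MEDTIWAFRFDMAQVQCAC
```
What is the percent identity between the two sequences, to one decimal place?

73.7%

Mismatches at positions 5, 6, 8, 11, 16 (1-based): 5 of 19.
Identical positions: 14/19 = 73.68% → 73.7%.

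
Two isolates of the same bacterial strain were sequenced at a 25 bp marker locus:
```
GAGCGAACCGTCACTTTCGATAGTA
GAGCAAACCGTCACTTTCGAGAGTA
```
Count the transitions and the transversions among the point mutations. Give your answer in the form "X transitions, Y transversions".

Transitions (purine↔purine or pyrimidine↔pyrimidine): 5 G→A.
Transversions (purine↔pyrimidine): 21 T→G.

1 transition, 1 transversion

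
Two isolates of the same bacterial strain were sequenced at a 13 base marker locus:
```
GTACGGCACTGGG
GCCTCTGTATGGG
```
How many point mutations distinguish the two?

8

Comparing position by position, 8 bases differ: 2 (T/C), 3 (A/C), 4 (C/T), 5 (G/C), 6 (G/T), 7 (C/G), 8 (A/T), 9 (C/A).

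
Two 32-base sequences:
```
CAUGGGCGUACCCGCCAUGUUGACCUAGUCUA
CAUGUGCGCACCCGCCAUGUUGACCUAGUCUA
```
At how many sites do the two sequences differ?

2

Mismatches (1-based): site 5: G→U; site 9: U→C.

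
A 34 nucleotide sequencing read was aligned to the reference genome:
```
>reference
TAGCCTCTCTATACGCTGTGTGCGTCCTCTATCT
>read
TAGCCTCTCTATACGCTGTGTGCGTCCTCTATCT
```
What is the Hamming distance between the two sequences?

No positions differ; the sequences are identical.

0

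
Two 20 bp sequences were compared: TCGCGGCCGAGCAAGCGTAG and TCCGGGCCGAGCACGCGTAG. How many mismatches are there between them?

3

The sequences differ at bases 3, 4, 14 (1-based) — 3 in total.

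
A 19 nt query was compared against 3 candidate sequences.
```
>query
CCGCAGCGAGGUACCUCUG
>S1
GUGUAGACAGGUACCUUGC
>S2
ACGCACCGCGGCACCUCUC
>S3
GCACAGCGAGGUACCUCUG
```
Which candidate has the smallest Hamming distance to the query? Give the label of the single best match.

Hamming distances to query — S1: 8; S2: 5; S3: 2.
Smallest is S3 with 2 mismatches.

S3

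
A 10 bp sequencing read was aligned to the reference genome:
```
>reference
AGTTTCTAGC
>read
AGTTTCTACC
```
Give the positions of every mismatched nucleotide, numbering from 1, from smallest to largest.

9

Differences at position 9 (G→C).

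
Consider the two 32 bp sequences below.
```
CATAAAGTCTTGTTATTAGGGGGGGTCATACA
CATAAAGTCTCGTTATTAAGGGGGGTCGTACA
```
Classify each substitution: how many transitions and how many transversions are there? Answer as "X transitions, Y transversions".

Mismatches (1-based):
position 11: T→C (pyrimidine→pyrimidine, transition)
position 19: G→A (purine→purine, transition)
position 28: A→G (purine→purine, transition)

3 transitions, 0 transversions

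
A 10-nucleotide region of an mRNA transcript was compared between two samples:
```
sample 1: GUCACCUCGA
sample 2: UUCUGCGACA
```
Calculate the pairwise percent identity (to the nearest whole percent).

6 positions differ (1, 4, 5, 7, 8, 9), so 4 of 10 match: 4/10 = 40%.

40%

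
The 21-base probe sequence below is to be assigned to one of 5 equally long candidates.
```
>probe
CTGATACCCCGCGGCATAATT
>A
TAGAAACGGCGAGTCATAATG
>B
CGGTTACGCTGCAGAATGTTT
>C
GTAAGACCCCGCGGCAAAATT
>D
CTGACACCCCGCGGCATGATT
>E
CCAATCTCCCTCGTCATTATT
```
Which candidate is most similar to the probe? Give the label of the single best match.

D

Hamming distances to probe — A: 8; B: 8; C: 4; D: 2; E: 7.
Smallest is D with 2 mismatches.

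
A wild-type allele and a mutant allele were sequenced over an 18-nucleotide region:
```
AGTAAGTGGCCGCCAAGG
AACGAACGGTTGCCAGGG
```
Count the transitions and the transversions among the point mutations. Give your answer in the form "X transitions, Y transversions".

Transitions (purine↔purine or pyrimidine↔pyrimidine): 2 G→A, 3 T→C, 4 A→G, 6 G→A, 7 T→C, 10 C→T, 11 C→T, 16 A→G.
Transversions (purine↔pyrimidine): none.

8 transitions, 0 transversions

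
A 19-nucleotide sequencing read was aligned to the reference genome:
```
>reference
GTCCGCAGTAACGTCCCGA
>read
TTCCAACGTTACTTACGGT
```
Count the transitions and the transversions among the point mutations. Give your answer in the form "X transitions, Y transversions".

1 transition, 8 transversions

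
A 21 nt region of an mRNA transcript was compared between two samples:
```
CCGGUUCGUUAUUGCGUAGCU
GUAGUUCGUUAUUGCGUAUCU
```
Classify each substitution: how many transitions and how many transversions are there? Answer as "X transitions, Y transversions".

2 transitions, 2 transversions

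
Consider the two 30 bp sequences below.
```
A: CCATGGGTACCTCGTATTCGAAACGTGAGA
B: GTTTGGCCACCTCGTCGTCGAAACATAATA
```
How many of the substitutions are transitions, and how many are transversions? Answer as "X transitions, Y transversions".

Mismatches (1-based):
position 1: C→G (pyrimidine→purine, transversion)
position 2: C→T (pyrimidine→pyrimidine, transition)
position 3: A→T (purine→pyrimidine, transversion)
position 7: G→C (purine→pyrimidine, transversion)
position 8: T→C (pyrimidine→pyrimidine, transition)
position 16: A→C (purine→pyrimidine, transversion)
position 17: T→G (pyrimidine→purine, transversion)
position 25: G→A (purine→purine, transition)
position 27: G→A (purine→purine, transition)
position 29: G→T (purine→pyrimidine, transversion)

4 transitions, 6 transversions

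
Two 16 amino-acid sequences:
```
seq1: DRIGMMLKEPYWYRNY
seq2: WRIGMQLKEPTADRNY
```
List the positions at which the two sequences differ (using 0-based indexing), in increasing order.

0, 5, 10, 11, 12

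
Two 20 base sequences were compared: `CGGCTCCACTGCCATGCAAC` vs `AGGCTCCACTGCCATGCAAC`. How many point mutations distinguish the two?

Mismatches (1-based): base 1: C→A.

1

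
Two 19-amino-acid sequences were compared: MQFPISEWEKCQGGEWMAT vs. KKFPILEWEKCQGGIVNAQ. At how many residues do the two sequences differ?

7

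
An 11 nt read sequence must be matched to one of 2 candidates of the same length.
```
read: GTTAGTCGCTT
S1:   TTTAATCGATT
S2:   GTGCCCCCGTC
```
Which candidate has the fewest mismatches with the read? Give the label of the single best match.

S1 differs at 3 sites; S2 differs at 7 sites. The closest is S1.

S1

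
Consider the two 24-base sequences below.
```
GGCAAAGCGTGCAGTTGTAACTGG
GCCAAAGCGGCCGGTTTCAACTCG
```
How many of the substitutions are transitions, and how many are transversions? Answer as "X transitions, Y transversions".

2 transitions, 5 transversions

Mismatches (1-based):
site 2: G→C (purine→pyrimidine, transversion)
site 10: T→G (pyrimidine→purine, transversion)
site 11: G→C (purine→pyrimidine, transversion)
site 13: A→G (purine→purine, transition)
site 17: G→T (purine→pyrimidine, transversion)
site 18: T→C (pyrimidine→pyrimidine, transition)
site 23: G→C (purine→pyrimidine, transversion)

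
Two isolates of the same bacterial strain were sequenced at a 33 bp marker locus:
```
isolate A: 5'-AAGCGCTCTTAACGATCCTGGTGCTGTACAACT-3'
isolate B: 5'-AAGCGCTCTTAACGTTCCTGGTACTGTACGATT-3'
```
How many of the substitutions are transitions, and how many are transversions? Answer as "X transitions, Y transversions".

3 transitions, 1 transversion

Transitions (purine↔purine or pyrimidine↔pyrimidine): 23 G→A, 30 A→G, 32 C→T.
Transversions (purine↔pyrimidine): 15 A→T.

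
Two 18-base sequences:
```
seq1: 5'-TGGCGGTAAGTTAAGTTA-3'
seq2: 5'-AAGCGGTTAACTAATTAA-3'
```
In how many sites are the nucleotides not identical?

7

The sequences differ at sites 1, 2, 8, 10, 11, 15, 17 (1-based) — 7 in total.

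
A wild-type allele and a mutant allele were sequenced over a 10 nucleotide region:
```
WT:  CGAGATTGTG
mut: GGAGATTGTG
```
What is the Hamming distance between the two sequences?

1

The sequences differ at positions 1 (1-based) — 1 in total.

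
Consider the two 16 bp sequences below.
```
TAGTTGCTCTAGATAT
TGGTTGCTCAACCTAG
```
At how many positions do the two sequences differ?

5

Mismatches (1-based): position 2: A→G; position 10: T→A; position 12: G→C; position 13: A→C; position 16: T→G.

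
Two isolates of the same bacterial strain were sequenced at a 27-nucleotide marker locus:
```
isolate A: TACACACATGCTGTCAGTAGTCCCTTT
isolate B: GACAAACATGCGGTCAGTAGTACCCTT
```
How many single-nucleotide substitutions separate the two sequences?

Mismatches (1-based): site 1: T→G; site 5: C→A; site 12: T→G; site 22: C→A; site 25: T→C.

5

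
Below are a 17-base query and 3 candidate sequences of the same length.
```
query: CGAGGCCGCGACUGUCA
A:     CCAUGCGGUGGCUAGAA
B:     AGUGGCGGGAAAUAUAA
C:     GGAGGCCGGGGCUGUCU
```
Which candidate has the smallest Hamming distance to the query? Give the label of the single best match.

C

Hamming distances to query — A: 8; B: 8; C: 4.
Smallest is C with 4 mismatches.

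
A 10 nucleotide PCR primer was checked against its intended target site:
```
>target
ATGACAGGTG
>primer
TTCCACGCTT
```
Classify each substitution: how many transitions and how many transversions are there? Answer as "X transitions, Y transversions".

0 transitions, 7 transversions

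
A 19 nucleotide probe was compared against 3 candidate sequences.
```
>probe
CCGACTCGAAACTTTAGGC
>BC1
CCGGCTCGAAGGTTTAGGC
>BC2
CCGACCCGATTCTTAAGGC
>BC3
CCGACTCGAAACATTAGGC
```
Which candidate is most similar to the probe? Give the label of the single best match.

Hamming distances to probe — BC1: 3; BC2: 4; BC3: 1.
Smallest is BC3 with 1 mismatch.

BC3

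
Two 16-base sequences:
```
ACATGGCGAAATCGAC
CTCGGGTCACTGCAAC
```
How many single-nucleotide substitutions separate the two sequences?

Comparing position by position, 10 bases differ: 1 (A/C), 2 (C/T), 3 (A/C), 4 (T/G), 7 (C/T), 8 (G/C), 10 (A/C), 11 (A/T), 12 (T/G), 14 (G/A).

10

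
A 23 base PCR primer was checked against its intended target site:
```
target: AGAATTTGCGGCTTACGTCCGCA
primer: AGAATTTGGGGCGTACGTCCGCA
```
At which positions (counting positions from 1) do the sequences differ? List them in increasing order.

9, 13

Differences at position 9 (C→G), position 13 (T→G).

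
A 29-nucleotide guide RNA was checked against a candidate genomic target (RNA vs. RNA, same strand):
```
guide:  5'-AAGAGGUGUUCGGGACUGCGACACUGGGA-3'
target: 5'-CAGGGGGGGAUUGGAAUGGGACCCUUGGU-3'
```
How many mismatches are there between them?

Comparing position by position, 12 positions differ: 1 (A/C), 4 (A/G), 7 (U/G), 9 (U/G), 10 (U/A), 11 (C/U), 12 (G/U), 16 (C/A), 19 (C/G), 23 (A/C), 26 (G/U), 29 (A/U).

12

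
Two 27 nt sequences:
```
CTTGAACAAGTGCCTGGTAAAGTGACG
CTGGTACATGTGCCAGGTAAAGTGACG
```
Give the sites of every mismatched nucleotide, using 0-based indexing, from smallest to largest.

2, 4, 8, 14

Scanning 0-based: 2: T/G; 4: A/T; 8: A/T; 14: T/A.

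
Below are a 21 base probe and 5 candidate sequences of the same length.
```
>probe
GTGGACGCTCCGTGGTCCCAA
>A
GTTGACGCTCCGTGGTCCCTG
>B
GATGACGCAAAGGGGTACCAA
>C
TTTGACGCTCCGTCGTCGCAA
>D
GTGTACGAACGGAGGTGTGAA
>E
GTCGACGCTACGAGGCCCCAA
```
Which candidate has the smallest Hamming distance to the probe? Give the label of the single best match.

A differs at 3 sites; B differs at 7 sites; C differs at 4 sites; D differs at 8 sites; E differs at 4 sites. The closest is A.

A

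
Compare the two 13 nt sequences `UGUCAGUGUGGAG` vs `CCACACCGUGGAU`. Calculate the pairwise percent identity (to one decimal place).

53.8%

Mismatches at positions 1, 2, 3, 6, 7, 13 (1-based): 6 of 13.
Identical positions: 7/13 = 53.85% → 53.8%.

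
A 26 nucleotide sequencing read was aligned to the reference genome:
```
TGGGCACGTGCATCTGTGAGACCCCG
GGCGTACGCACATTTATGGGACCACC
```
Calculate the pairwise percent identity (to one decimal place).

61.5%

10 positions differ (1, 3, 5, 9, 10, 14, 16, 19, 24, 26), so 16 of 26 match: 16/26 = 61.54%.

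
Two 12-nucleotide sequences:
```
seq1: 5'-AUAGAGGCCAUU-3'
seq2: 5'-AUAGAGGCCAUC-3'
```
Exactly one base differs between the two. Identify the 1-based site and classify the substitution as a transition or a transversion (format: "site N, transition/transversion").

Site 12 changes U→C. U is a pyrimidine and C is a pyrimidine, so this is a transition.

site 12, transition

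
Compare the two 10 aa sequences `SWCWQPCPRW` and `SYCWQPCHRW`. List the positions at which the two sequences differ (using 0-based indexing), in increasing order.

Differences at position 1 (W→Y), position 7 (P→H).

1, 7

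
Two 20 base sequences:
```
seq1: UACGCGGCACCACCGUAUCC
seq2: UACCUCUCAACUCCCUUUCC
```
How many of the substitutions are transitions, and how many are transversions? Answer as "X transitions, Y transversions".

1 transition, 7 transversions

Mismatches (1-based):
site 4: G→C (purine→pyrimidine, transversion)
site 5: C→U (pyrimidine→pyrimidine, transition)
site 6: G→C (purine→pyrimidine, transversion)
site 7: G→U (purine→pyrimidine, transversion)
site 10: C→A (pyrimidine→purine, transversion)
site 12: A→U (purine→pyrimidine, transversion)
site 15: G→C (purine→pyrimidine, transversion)
site 17: A→U (purine→pyrimidine, transversion)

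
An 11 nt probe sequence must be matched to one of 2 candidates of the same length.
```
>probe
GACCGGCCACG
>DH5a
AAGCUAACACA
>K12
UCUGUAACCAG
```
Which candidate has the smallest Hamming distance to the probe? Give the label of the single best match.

DH5a differs at 6 positions; K12 differs at 9 positions. The closest is DH5a.

DH5a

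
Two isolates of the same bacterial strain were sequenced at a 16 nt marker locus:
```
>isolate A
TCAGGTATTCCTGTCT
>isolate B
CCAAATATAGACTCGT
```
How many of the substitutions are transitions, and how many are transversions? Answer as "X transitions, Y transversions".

5 transitions, 5 transversions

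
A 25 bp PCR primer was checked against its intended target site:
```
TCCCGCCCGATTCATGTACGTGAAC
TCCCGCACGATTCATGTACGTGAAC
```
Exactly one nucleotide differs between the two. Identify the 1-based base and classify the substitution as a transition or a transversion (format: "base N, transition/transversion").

Base 7 changes C→A. C is a pyrimidine and A is a purine, so this is a transversion.

base 7, transversion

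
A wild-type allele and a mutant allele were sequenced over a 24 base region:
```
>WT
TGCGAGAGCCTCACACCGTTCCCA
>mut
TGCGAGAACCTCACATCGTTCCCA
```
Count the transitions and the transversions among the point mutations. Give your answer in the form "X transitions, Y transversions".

Mismatches (1-based):
base 8: G→A (purine→purine, transition)
base 16: C→T (pyrimidine→pyrimidine, transition)

2 transitions, 0 transversions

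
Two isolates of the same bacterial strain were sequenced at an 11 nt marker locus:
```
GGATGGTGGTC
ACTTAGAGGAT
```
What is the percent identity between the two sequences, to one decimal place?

7 positions differ (1, 2, 3, 5, 7, 10, 11), so 4 of 11 match: 4/11 = 36.36%.

36.4%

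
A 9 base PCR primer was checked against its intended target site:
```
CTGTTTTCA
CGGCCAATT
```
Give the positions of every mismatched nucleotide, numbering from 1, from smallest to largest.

Scanning 1-based: 2: T/G; 4: T/C; 5: T/C; 6: T/A; 7: T/A; 8: C/T; 9: A/T.

2, 4, 5, 6, 7, 8, 9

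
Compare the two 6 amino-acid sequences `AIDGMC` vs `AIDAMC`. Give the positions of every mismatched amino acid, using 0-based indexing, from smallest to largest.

Differences at position 3 (G→A).

3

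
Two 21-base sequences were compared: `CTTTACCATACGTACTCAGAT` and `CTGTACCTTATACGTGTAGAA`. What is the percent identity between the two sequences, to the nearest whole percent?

52%

10 positions differ (3, 8, 11, 12, 13, 14, 15, 16, 17, 21), so 11 of 21 match: 11/21 = 52.38%.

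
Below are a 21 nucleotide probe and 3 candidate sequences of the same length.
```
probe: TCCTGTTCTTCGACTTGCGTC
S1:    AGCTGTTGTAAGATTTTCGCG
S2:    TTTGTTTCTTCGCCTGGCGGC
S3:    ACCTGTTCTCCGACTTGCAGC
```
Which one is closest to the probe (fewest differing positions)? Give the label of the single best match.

S3

Hamming distances to probe — S1: 9; S2: 7; S3: 4.
Smallest is S3 with 4 mismatches.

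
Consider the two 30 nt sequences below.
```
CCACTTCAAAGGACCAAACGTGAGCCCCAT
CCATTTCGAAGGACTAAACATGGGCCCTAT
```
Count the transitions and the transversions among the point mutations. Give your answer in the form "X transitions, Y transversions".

6 transitions, 0 transversions

Transitions (purine↔purine or pyrimidine↔pyrimidine): 4 C→T, 8 A→G, 15 C→T, 20 G→A, 23 A→G, 28 C→T.
Transversions (purine↔pyrimidine): none.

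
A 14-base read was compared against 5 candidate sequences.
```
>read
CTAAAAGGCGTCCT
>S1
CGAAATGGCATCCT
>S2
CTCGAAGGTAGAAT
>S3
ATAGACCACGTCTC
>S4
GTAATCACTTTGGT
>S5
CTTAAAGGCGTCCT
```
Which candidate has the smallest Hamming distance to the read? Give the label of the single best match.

Hamming distances to read — S1: 3; S2: 7; S3: 7; S4: 9; S5: 1.
Smallest is S5 with 1 mismatch.

S5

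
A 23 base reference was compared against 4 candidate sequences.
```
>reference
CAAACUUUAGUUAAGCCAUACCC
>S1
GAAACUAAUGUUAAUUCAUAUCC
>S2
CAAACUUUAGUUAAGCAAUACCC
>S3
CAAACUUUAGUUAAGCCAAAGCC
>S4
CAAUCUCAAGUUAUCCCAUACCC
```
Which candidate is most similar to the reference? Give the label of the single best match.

S2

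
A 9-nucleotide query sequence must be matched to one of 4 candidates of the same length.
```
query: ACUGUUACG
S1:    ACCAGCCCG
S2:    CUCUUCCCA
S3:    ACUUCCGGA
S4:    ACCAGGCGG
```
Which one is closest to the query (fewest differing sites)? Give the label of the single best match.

S1

Hamming distances to query — S1: 5; S2: 7; S3: 6; S4: 6.
Smallest is S1 with 5 mismatches.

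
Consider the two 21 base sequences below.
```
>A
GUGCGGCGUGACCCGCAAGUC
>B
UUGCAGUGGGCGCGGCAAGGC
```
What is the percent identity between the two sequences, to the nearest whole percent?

Mismatches at positions 1, 5, 7, 9, 11, 12, 14, 20 (1-based): 8 of 21.
Identical positions: 13/21 = 61.9% → 62%.

62%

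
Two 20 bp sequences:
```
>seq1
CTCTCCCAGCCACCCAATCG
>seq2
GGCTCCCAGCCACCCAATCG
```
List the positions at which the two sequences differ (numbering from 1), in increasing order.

Differences at position 1 (C→G), position 2 (T→G).

1, 2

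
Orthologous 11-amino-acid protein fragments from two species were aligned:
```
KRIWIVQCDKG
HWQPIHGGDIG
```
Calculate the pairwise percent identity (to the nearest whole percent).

Mismatches at positions 1, 2, 3, 4, 6, 7, 8, 10 (1-based): 8 of 11.
Identical positions: 3/11 = 27.27% → 27%.

27%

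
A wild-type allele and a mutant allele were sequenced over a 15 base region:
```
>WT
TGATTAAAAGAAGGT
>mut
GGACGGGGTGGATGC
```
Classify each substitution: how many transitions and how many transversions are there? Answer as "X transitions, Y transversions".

6 transitions, 4 transversions

Mismatches (1-based):
site 1: T→G (pyrimidine→purine, transversion)
site 4: T→C (pyrimidine→pyrimidine, transition)
site 5: T→G (pyrimidine→purine, transversion)
site 6: A→G (purine→purine, transition)
site 7: A→G (purine→purine, transition)
site 8: A→G (purine→purine, transition)
site 9: A→T (purine→pyrimidine, transversion)
site 11: A→G (purine→purine, transition)
site 13: G→T (purine→pyrimidine, transversion)
site 15: T→C (pyrimidine→pyrimidine, transition)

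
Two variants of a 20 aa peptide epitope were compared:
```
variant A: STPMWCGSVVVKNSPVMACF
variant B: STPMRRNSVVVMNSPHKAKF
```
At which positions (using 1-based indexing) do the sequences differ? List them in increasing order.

Scanning 1-based: 5: W/R; 6: C/R; 7: G/N; 12: K/M; 16: V/H; 17: M/K; 19: C/K.

5, 6, 7, 12, 16, 17, 19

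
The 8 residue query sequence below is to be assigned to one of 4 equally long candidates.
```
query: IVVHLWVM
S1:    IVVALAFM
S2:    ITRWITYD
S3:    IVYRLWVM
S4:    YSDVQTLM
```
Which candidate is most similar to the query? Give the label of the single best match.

S3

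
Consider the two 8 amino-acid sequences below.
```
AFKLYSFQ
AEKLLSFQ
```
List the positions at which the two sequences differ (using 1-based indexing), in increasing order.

2, 5

Differences at position 2 (F→E), position 5 (Y→L).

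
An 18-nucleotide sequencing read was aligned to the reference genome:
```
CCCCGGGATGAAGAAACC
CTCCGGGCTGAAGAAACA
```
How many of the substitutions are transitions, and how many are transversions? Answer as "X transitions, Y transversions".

1 transition, 2 transversions

Transitions (purine↔purine or pyrimidine↔pyrimidine): 2 C→T.
Transversions (purine↔pyrimidine): 8 A→C, 18 C→A.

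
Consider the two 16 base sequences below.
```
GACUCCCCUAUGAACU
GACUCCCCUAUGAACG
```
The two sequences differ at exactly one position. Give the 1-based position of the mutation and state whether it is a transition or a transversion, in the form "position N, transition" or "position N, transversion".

position 16, transversion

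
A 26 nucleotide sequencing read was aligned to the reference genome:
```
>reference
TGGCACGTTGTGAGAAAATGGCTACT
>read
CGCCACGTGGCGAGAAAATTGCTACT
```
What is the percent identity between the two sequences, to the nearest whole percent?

81%

5 positions differ (1, 3, 9, 11, 20), so 21 of 26 match: 21/26 = 80.77%.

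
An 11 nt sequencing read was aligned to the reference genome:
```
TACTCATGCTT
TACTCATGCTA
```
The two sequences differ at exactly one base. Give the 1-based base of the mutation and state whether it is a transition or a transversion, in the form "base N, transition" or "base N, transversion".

The sequences differ only at base 11: T→A (pyrimidine→purine), a transversion.

base 11, transversion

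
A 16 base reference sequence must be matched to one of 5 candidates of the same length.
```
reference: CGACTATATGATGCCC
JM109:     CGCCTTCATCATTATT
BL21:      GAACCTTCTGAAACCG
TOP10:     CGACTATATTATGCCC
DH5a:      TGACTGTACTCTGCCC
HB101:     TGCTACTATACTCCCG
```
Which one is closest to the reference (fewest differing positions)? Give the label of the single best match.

TOP10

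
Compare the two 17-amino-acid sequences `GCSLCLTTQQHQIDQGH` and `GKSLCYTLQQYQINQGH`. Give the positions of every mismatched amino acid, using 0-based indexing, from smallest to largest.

1, 5, 7, 10, 13

Scanning 0-based: 1: C/K; 5: L/Y; 7: T/L; 10: H/Y; 13: D/N.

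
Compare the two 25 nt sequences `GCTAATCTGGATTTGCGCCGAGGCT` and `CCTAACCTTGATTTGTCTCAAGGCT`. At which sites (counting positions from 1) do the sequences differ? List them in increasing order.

Scanning 1-based: 1: G/C; 6: T/C; 9: G/T; 16: C/T; 17: G/C; 18: C/T; 20: G/A.

1, 6, 9, 16, 17, 18, 20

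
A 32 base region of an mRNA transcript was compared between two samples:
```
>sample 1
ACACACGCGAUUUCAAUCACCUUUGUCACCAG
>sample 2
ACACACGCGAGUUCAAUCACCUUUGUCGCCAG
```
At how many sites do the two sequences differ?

Comparing position by position, 2 sites differ: 11 (U/G), 28 (A/G).

2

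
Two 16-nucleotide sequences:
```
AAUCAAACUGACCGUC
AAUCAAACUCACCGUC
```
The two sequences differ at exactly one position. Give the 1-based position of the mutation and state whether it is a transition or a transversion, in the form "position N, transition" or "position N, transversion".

The sequences differ only at position 10: G→C (purine→pyrimidine), a transversion.

position 10, transversion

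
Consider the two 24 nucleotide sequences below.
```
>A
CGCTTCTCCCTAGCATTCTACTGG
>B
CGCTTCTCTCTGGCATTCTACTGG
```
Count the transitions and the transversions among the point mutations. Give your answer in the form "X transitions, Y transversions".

Mismatches (1-based):
site 9: C→T (pyrimidine→pyrimidine, transition)
site 12: A→G (purine→purine, transition)

2 transitions, 0 transversions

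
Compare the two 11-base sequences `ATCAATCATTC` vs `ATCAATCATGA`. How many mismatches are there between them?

Comparing position by position, 2 positions differ: 10 (T/G), 11 (C/A).

2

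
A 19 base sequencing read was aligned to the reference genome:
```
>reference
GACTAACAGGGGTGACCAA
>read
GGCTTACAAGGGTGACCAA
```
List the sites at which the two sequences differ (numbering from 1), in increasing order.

Scanning 1-based: 2: A/G; 5: A/T; 9: G/A.

2, 5, 9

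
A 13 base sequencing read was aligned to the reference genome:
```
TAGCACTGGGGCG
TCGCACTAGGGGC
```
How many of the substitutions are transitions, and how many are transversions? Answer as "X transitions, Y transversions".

1 transition, 3 transversions

Mismatches (1-based):
position 2: A→C (purine→pyrimidine, transversion)
position 8: G→A (purine→purine, transition)
position 12: C→G (pyrimidine→purine, transversion)
position 13: G→C (purine→pyrimidine, transversion)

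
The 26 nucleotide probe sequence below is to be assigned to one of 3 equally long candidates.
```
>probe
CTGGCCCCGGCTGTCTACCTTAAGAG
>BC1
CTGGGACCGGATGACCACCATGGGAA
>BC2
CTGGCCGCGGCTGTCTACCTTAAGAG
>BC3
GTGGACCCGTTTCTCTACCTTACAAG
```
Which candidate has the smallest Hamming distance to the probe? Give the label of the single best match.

BC2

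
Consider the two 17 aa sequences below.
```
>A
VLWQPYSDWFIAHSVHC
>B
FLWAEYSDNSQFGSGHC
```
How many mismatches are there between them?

9

Comparing position by position, 9 residues differ: 1 (V/F), 4 (Q/A), 5 (P/E), 9 (W/N), 10 (F/S), 11 (I/Q), 12 (A/F), 13 (H/G), 15 (V/G).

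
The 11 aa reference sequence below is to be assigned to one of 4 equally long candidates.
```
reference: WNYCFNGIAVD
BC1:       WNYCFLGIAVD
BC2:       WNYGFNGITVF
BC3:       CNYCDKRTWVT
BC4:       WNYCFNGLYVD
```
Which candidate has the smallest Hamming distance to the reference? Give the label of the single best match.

Hamming distances to reference — BC1: 1; BC2: 3; BC3: 7; BC4: 2.
Smallest is BC1 with 1 mismatch.

BC1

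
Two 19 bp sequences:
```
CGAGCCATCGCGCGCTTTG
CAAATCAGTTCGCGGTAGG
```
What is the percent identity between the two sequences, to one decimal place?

Mismatches at positions 2, 4, 5, 8, 9, 10, 15, 17, 18 (1-based): 9 of 19.
Identical positions: 10/19 = 52.63% → 52.6%.

52.6%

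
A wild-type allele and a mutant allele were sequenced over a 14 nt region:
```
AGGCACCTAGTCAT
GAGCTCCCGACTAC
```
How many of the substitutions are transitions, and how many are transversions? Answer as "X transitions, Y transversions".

Mismatches (1-based):
base 1: A→G (purine→purine, transition)
base 2: G→A (purine→purine, transition)
base 5: A→T (purine→pyrimidine, transversion)
base 8: T→C (pyrimidine→pyrimidine, transition)
base 9: A→G (purine→purine, transition)
base 10: G→A (purine→purine, transition)
base 11: T→C (pyrimidine→pyrimidine, transition)
base 12: C→T (pyrimidine→pyrimidine, transition)
base 14: T→C (pyrimidine→pyrimidine, transition)

8 transitions, 1 transversion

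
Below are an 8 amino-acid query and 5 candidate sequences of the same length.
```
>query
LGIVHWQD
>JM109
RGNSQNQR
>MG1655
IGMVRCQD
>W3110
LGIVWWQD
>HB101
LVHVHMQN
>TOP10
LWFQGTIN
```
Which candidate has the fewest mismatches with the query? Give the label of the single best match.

JM109 differs at 6 residues; MG1655 differs at 4 residues; W3110 differs at 1 residue; HB101 differs at 4 residues; TOP10 differs at 7 residues. The closest is W3110.

W3110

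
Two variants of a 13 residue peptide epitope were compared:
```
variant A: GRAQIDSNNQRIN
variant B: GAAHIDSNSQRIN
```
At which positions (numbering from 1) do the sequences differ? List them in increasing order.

2, 4, 9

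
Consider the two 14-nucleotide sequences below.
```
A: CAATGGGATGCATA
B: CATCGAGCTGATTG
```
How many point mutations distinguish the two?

7

Mismatches (1-based): base 3: A→T; base 4: T→C; base 6: G→A; base 8: A→C; base 11: C→A; base 12: A→T; base 14: A→G.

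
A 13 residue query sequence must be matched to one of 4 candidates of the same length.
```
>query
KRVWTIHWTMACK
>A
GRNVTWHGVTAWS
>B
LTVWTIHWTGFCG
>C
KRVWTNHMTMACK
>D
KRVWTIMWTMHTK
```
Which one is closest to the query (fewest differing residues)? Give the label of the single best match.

C

A differs at 9 residues; B differs at 5 residues; C differs at 2 residues; D differs at 3 residues. The closest is C.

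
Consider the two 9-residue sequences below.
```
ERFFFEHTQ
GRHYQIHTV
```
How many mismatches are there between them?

6

The sequences differ at residues 1, 3, 4, 5, 6, 9 (1-based) — 6 in total.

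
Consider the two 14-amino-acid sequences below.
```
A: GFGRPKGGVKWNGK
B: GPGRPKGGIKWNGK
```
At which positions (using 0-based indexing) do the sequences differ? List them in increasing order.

1, 8

Scanning 0-based: 1: F/P; 8: V/I.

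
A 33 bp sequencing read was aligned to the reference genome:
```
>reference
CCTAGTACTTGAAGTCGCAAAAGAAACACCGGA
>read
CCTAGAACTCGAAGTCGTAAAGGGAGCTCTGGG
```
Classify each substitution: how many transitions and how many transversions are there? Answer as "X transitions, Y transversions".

Transitions (purine↔purine or pyrimidine↔pyrimidine): 10 T→C, 18 C→T, 22 A→G, 24 A→G, 26 A→G, 30 C→T, 33 A→G.
Transversions (purine↔pyrimidine): 6 T→A, 28 A→T.

7 transitions, 2 transversions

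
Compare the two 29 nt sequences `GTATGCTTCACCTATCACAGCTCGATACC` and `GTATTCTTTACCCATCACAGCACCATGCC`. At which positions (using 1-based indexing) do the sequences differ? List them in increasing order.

5, 9, 13, 22, 24, 27

Scanning 1-based: 5: G/T; 9: C/T; 13: T/C; 22: T/A; 24: G/C; 27: A/G.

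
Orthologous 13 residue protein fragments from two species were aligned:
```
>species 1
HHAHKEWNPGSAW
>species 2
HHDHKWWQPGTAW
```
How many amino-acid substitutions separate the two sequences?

4

Mismatches (1-based): residue 3: A→D; residue 6: E→W; residue 8: N→Q; residue 11: S→T.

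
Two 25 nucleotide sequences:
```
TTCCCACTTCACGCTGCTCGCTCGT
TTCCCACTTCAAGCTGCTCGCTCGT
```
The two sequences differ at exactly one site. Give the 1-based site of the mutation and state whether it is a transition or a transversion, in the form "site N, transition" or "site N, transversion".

The sequences differ only at site 12: C→A (pyrimidine→purine), a transversion.

site 12, transversion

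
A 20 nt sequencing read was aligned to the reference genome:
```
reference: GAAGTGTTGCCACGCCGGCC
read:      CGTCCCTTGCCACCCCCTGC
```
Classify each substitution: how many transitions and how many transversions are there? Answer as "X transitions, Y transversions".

Mismatches (1-based):
site 1: G→C (purine→pyrimidine, transversion)
site 2: A→G (purine→purine, transition)
site 3: A→T (purine→pyrimidine, transversion)
site 4: G→C (purine→pyrimidine, transversion)
site 5: T→C (pyrimidine→pyrimidine, transition)
site 6: G→C (purine→pyrimidine, transversion)
site 14: G→C (purine→pyrimidine, transversion)
site 17: G→C (purine→pyrimidine, transversion)
site 18: G→T (purine→pyrimidine, transversion)
site 19: C→G (pyrimidine→purine, transversion)

2 transitions, 8 transversions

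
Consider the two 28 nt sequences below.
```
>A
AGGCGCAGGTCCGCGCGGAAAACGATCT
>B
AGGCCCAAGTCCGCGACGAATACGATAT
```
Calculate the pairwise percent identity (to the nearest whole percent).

Mismatches at positions 5, 8, 16, 17, 21, 27 (1-based): 6 of 28.
Identical positions: 22/28 = 78.57% → 79%.

79%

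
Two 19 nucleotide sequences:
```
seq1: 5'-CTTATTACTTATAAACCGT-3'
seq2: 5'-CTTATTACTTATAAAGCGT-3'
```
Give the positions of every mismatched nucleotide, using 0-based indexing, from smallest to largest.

15

Differences at position 15 (C→G).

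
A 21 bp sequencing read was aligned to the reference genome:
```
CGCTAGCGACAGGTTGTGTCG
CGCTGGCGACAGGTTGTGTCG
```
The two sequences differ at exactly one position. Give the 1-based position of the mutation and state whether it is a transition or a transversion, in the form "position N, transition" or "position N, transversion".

Position 5 changes A→G. A is a purine and G is a purine, so this is a transition.

position 5, transition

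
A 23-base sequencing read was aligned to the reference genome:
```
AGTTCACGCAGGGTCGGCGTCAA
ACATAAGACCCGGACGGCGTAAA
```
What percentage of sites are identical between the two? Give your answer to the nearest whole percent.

Mismatches at positions 2, 3, 5, 7, 8, 10, 11, 14, 21 (1-based): 9 of 23.
Identical positions: 14/23 = 60.87% → 61%.

61%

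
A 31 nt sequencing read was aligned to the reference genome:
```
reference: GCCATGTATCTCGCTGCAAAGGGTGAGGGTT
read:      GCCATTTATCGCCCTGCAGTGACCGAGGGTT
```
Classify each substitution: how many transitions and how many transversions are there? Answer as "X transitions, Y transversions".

Mismatches (1-based):
site 6: G→T (purine→pyrimidine, transversion)
site 11: T→G (pyrimidine→purine, transversion)
site 13: G→C (purine→pyrimidine, transversion)
site 19: A→G (purine→purine, transition)
site 20: A→T (purine→pyrimidine, transversion)
site 22: G→A (purine→purine, transition)
site 23: G→C (purine→pyrimidine, transversion)
site 24: T→C (pyrimidine→pyrimidine, transition)

3 transitions, 5 transversions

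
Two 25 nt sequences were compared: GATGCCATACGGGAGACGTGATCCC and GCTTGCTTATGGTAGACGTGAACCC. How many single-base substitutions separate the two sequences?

The sequences differ at bases 2, 4, 5, 7, 10, 13, 22 (1-based) — 7 in total.

7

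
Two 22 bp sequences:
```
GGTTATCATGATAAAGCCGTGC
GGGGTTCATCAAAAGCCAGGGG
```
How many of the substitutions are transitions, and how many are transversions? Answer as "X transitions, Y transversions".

Mismatches (1-based):
base 3: T→G (pyrimidine→purine, transversion)
base 4: T→G (pyrimidine→purine, transversion)
base 5: A→T (purine→pyrimidine, transversion)
base 10: G→C (purine→pyrimidine, transversion)
base 12: T→A (pyrimidine→purine, transversion)
base 15: A→G (purine→purine, transition)
base 16: G→C (purine→pyrimidine, transversion)
base 18: C→A (pyrimidine→purine, transversion)
base 20: T→G (pyrimidine→purine, transversion)
base 22: C→G (pyrimidine→purine, transversion)

1 transition, 9 transversions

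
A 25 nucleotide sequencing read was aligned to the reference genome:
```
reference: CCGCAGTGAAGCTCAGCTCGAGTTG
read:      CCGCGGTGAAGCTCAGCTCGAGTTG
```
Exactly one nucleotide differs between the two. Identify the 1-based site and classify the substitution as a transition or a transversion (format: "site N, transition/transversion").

The sequences differ only at site 5: A→G (purine→purine), a transition.

site 5, transition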